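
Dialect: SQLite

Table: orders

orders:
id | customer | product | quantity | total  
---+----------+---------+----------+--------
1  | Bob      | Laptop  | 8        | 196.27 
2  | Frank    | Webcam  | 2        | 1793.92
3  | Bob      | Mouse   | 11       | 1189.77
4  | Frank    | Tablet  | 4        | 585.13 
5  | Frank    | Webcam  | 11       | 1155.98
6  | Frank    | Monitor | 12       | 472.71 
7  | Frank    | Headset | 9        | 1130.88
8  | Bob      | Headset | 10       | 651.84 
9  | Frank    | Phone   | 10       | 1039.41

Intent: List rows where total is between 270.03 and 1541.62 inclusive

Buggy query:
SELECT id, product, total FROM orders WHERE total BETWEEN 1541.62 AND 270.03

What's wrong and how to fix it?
Bug: BETWEEN expects the lower bound first; with 1541.62 AND 270.03 the range is empty

Fix: Swap the bounds so the smaller value comes first

Corrected query:
SELECT id, product, total FROM orders WHERE total BETWEEN 270.03 AND 1541.62

Result:
id | product | total  
---+---------+--------
3  | Mouse   | 1189.77
4  | Tablet  | 585.13 
5  | Webcam  | 1155.98
6  | Monitor | 472.71 
7  | Headset | 1130.88
8  | Headset | 651.84 
9  | Phone   | 1039.41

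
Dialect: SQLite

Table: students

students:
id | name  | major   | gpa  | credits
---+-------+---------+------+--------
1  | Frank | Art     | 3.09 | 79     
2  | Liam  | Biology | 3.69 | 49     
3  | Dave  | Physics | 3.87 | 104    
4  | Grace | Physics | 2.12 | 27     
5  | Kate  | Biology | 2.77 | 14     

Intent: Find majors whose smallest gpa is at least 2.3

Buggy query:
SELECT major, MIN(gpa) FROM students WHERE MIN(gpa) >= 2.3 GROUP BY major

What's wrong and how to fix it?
Bug: MIN() in WHERE is a misuse of aggregate

Fix: Use HAVING for the per-group MIN condition

Corrected query:
SELECT major, MIN(gpa) FROM students GROUP BY major HAVING MIN(gpa) >= 2.3

Result:
major   | MIN(gpa)
--------+---------
Art     | 3.09    
Biology | 2.77    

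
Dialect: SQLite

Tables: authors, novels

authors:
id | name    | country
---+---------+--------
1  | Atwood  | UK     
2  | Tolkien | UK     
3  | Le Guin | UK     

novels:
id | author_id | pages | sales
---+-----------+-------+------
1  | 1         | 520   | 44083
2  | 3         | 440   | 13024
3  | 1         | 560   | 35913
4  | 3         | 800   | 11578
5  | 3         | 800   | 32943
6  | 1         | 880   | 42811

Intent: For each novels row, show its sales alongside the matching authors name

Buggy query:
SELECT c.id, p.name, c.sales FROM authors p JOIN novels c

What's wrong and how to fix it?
Bug: JOIN with no ON clause produces a cartesian product; every novels row pairs with every authors row

Fix: Specify the join condition linking the foreign key to the parent id

Corrected query:
SELECT c.id, p.name, c.sales FROM authors p JOIN novels c ON c.author_id = p.id

Result:
id | name    | sales
---+---------+------
1  | Atwood  | 44083
2  | Le Guin | 13024
3  | Atwood  | 35913
4  | Le Guin | 11578
5  | Le Guin | 32943
6  | Atwood  | 42811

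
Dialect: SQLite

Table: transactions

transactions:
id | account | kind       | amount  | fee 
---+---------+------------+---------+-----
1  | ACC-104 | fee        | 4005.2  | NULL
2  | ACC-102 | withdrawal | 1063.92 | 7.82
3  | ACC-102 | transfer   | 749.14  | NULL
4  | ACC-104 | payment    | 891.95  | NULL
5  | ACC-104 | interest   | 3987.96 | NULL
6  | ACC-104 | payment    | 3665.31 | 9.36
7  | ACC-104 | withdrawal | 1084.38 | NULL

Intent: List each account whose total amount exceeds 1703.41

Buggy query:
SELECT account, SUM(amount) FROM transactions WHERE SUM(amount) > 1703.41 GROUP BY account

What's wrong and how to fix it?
Bug: WHERE runs before GROUP BY, so aggregates aren't available there

Fix: Use HAVING (which filters groups after aggregation) instead of WHERE

Corrected query:
SELECT account, SUM(amount) FROM transactions GROUP BY account HAVING SUM(amount) > 1703.41

Result:
account | SUM(amount)
--------+------------
ACC-102 | 1813.06    
ACC-104 | 13634.8    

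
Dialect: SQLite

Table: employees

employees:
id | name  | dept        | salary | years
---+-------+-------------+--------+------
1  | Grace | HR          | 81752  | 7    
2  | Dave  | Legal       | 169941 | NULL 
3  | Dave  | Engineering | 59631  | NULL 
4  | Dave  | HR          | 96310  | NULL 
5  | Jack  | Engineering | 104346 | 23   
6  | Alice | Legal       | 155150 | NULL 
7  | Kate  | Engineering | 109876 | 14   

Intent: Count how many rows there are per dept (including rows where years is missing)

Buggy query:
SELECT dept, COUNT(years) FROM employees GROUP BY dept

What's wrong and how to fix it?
Bug: COUNT(column) counts non-NULL values only; rows with NULL years aren't counted

Fix: Use COUNT(*) to count all rows regardless of NULL

Corrected query:
SELECT dept, COUNT(*) FROM employees GROUP BY dept

Result:
dept        | COUNT(*)
------------+---------
Engineering | 3       
HR          | 2       
Legal       | 2       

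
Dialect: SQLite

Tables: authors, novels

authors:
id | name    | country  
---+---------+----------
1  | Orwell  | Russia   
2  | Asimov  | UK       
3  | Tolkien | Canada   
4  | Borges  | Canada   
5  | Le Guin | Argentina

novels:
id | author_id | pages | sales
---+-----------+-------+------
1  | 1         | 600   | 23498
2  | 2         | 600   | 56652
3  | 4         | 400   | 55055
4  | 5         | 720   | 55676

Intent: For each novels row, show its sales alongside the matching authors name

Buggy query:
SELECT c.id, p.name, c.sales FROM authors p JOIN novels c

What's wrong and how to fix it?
Bug: Missing join condition: each novels row is matched to all authors rows instead of just its own

Fix: Specify the join condition linking the foreign key to the parent id

Corrected query:
SELECT c.id, p.name, c.sales FROM authors p JOIN novels c ON c.author_id = p.id

Result:
id | name    | sales
---+---------+------
1  | Orwell  | 23498
2  | Asimov  | 56652
3  | Borges  | 55055
4  | Le Guin | 55676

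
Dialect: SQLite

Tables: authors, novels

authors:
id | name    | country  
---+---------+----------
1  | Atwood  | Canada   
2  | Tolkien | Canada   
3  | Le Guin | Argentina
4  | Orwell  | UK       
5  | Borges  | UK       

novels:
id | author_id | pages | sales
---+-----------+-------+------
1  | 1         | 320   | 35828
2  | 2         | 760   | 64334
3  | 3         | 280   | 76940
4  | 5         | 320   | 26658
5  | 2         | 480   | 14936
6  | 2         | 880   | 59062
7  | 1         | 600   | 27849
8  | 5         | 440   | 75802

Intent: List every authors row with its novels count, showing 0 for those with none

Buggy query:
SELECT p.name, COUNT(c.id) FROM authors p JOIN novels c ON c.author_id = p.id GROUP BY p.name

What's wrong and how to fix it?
Bug: INNER JOIN drops authors rows that have no matching novels rows

Fix: Use LEFT JOIN so parents without children still appear (COUNT(c.id) gives 0)

Corrected query:
SELECT p.name, COUNT(c.id) FROM authors p LEFT JOIN novels c ON c.author_id = p.id GROUP BY p.name

Result:
name    | COUNT(c.id)
--------+------------
Atwood  | 2          
Borges  | 2          
Le Guin | 1          
Orwell  | 0          
Tolkien | 3          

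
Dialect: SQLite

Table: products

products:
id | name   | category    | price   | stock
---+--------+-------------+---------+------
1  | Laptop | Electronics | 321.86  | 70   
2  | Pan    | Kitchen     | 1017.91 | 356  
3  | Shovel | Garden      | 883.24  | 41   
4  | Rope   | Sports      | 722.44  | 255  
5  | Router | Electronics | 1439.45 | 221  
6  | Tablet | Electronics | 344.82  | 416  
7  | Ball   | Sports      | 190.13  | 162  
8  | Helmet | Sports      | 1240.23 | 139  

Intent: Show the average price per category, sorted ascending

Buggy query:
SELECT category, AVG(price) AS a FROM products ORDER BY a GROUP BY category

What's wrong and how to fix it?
Bug: GROUP BY must precede ORDER BY

Fix: Reorder: SELECT … FROM … GROUP BY … ORDER BY …

Corrected query:
SELECT category, AVG(price) AS a FROM products GROUP BY category ORDER BY a

Result:
category    | a         
------------+-----------
Electronics | 702.043333
Sports      | 717.6     
Garden      | 883.24    
Kitchen     | 1017.91   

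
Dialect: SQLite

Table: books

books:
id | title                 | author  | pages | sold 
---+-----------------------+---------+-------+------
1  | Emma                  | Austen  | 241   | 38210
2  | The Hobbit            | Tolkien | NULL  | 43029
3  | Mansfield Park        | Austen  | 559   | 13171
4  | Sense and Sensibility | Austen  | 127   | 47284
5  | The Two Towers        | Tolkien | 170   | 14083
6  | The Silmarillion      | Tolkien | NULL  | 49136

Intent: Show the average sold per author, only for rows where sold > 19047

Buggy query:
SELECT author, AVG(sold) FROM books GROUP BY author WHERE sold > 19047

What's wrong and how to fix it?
Bug: Row-level WHERE must come before GROUP BY in the clause order

Fix: Move the WHERE clause before GROUP BY

Corrected query:
SELECT author, AVG(sold) FROM books WHERE sold > 19047 GROUP BY author

Result:
author  | AVG(sold)
--------+----------
Austen  | 42747    
Tolkien | 46082.5  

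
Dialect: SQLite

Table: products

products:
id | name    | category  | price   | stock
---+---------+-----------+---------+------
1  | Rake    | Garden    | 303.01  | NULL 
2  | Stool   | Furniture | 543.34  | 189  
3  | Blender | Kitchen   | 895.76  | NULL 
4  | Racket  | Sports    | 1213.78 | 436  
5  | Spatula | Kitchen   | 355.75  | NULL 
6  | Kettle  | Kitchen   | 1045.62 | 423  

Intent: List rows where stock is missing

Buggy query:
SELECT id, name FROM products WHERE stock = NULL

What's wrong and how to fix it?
Bug: '= NULL' is always unknown in SQL three-valued logic, so no rows match

Fix: Replace '= NULL' with 'IS NULL'

Corrected query:
SELECT id, name FROM products WHERE stock IS NULL

Result:
id | name   
---+--------
1  | Rake   
3  | Blender
5  | Spatula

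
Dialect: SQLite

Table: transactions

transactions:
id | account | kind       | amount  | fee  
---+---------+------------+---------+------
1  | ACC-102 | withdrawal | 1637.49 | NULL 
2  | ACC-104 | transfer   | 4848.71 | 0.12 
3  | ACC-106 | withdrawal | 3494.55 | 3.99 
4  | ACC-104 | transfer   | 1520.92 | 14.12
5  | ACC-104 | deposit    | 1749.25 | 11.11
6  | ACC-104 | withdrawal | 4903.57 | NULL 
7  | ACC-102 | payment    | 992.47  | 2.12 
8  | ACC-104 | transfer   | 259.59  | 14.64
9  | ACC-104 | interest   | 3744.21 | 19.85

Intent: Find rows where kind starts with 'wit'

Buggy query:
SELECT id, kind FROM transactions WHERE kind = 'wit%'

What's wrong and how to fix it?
Bug: Wildcards only work with LIKE; '=' treats '%' as a literal character

Fix: Replace '=' with LIKE so 'wit%' is treated as a pattern

Corrected query:
SELECT id, kind FROM transactions WHERE kind LIKE 'wit%'

Result:
id | kind      
---+-----------
1  | withdrawal
3  | withdrawal
6  | withdrawal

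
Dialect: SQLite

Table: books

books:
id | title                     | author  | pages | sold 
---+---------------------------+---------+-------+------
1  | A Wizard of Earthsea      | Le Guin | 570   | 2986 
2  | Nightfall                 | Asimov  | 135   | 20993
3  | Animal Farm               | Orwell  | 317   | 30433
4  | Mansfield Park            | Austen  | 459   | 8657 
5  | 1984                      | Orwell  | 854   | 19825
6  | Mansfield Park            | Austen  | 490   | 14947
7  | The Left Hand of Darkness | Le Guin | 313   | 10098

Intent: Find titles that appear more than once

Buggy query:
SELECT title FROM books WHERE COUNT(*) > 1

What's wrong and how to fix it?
Bug: COUNT(*) is an aggregate and cannot be used in WHERE

Fix: Group first, then use HAVING for the count condition

Corrected query:
SELECT title FROM books GROUP BY title HAVING COUNT(*) > 1

Result:
title         
--------------
Mansfield Park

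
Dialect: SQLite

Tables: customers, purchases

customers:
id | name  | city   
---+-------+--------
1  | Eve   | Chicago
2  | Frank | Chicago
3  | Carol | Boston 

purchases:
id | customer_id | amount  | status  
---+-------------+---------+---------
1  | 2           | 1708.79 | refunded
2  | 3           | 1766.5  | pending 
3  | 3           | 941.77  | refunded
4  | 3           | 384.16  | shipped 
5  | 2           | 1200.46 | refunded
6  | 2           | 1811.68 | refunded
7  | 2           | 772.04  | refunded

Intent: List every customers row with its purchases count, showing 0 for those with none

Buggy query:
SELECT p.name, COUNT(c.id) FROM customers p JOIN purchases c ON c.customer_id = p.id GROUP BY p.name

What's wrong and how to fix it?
Bug: INNER JOIN drops customers rows that have no matching purchases rows

Fix: Use LEFT JOIN so parents without children still appear (COUNT(c.id) gives 0)

Corrected query:
SELECT p.name, COUNT(c.id) FROM customers p LEFT JOIN purchases c ON c.customer_id = p.id GROUP BY p.name

Result:
name  | COUNT(c.id)
------+------------
Carol | 3          
Eve   | 0          
Frank | 4          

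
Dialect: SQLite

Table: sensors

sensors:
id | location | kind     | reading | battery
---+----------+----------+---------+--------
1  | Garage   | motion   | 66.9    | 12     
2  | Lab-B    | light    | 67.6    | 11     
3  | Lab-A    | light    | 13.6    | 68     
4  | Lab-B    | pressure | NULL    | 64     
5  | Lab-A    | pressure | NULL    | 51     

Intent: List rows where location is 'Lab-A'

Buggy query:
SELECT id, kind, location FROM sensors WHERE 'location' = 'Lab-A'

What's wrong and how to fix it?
Bug: Single quotes denote string literals in SQL; the column name is being compared as a constant string

Fix: Reference the column as location without single quotes

Corrected query:
SELECT id, kind, location FROM sensors WHERE location = 'Lab-A'

Result:
id | kind     | location
---+----------+---------
3  | light    | Lab-A   
5  | pressure | Lab-A   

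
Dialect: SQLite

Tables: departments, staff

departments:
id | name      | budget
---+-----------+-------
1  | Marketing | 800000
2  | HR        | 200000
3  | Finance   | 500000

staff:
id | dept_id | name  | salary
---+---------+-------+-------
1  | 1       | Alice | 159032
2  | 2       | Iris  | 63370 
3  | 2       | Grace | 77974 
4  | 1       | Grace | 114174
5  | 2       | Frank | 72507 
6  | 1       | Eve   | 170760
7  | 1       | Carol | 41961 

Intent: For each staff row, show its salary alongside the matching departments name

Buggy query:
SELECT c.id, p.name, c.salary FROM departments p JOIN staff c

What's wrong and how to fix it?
Bug: JOIN with no ON clause produces a cartesian product; every staff row pairs with every departments row

Fix: Add ON c.dept_id = p.id to the JOIN

Corrected query:
SELECT c.id, p.name, c.salary FROM departments p JOIN staff c ON c.dept_id = p.id

Result:
id | name      | salary
---+-----------+-------
1  | Marketing | 159032
2  | HR        | 63370 
3  | HR        | 77974 
4  | Marketing | 114174
5  | HR        | 72507 
6  | Marketing | 170760
7  | Marketing | 41961 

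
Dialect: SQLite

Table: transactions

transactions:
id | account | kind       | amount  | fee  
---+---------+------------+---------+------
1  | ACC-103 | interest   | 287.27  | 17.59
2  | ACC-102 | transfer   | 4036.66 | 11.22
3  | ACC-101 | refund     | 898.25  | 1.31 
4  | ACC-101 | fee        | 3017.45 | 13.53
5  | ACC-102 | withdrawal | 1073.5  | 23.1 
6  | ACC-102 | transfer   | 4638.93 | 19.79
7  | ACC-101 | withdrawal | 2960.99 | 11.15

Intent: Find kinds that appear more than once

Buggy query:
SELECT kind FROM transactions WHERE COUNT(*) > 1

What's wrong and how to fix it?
Bug: WHERE can't reference COUNT(*); aggregates are computed after WHERE

Fix: Group first, then use HAVING for the count condition

Corrected query:
SELECT kind FROM transactions GROUP BY kind HAVING COUNT(*) > 1

Result:
kind      
----------
transfer  
withdrawal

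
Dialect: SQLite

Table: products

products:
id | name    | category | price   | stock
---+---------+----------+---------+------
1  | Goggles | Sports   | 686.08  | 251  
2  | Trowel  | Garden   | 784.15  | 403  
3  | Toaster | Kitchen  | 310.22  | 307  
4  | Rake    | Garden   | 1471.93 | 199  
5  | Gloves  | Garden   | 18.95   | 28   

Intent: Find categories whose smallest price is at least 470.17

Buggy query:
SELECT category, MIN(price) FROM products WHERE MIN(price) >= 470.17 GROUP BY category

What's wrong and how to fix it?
Bug: Aggregates like MIN are computed per group after WHERE runs

Fix: Replace WHERE with HAVING after the GROUP BY

Corrected query:
SELECT category, MIN(price) FROM products GROUP BY category HAVING MIN(price) >= 470.17

Result:
category | MIN(price)
---------+-----------
Sports   | 686.08    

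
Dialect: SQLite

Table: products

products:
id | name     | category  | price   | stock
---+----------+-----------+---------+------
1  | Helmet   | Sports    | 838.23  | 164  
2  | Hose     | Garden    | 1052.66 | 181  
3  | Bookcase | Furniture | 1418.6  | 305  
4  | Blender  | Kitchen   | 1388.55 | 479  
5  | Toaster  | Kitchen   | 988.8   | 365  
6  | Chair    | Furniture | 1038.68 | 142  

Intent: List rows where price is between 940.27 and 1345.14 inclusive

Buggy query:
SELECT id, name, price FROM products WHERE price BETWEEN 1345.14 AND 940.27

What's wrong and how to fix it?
Bug: BETWEEN expects the lower bound first; with 1345.14 AND 940.27 the range is empty

Fix: Swap the bounds so the smaller value comes first

Corrected query:
SELECT id, name, price FROM products WHERE price BETWEEN 940.27 AND 1345.14

Result:
id | name    | price  
---+---------+--------
2  | Hose    | 1052.66
5  | Toaster | 988.8  
6  | Chair   | 1038.68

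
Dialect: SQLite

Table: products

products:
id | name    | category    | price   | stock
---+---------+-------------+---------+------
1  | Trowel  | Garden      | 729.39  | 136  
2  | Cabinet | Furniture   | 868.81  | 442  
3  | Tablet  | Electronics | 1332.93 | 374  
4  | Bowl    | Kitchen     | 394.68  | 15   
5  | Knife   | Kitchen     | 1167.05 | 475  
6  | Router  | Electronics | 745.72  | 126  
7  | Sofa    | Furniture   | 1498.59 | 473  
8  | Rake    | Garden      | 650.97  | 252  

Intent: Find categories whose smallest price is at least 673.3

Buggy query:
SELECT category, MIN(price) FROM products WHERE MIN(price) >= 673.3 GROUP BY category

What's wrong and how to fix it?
Bug: MIN() in WHERE is a misuse of aggregate

Fix: Replace WHERE with HAVING after the GROUP BY

Corrected query:
SELECT category, MIN(price) FROM products GROUP BY category HAVING MIN(price) >= 673.3

Result:
category    | MIN(price)
------------+-----------
Electronics | 745.72    
Furniture   | 868.81    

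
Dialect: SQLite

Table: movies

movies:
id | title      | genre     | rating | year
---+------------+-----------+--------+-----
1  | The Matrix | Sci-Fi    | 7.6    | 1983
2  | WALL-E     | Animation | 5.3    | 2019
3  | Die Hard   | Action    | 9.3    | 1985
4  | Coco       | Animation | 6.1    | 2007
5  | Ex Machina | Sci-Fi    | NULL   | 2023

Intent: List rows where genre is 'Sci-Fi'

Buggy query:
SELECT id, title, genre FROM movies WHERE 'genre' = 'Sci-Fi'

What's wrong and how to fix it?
Bug: Single quotes denote string literals in SQL; the column name is being compared as a constant string

Fix: Remove the quotes around the column name (or use double quotes for an identifier)

Corrected query:
SELECT id, title, genre FROM movies WHERE genre = 'Sci-Fi'

Result:
id | title      | genre 
---+------------+-------
1  | The Matrix | Sci-Fi
5  | Ex Machina | Sci-Fi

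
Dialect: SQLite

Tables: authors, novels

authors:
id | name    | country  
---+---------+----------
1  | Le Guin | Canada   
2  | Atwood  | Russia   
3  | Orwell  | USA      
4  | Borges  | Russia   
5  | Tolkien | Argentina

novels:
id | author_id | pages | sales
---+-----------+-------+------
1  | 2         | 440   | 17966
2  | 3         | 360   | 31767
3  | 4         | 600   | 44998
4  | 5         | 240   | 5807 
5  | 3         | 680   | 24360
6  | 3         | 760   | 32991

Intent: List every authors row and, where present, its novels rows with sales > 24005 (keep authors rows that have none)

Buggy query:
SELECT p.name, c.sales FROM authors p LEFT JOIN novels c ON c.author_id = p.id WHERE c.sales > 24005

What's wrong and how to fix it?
Bug: Filtering c.sales in WHERE discards the NULL rows produced by LEFT JOIN, turning it into an inner join

Fix: Put 'c.sales > 24005' in the JOIN's ON clause instead of WHERE

Corrected query:
SELECT p.name, c.sales FROM authors p LEFT JOIN novels c ON c.author_id = p.id AND c.sales > 24005

Result:
name    | sales
--------+------
Le Guin | NULL 
Atwood  | NULL 
Orwell  | 24360
Orwell  | 31767
Orwell  | 32991
Borges  | 44998
Tolkien | NULL 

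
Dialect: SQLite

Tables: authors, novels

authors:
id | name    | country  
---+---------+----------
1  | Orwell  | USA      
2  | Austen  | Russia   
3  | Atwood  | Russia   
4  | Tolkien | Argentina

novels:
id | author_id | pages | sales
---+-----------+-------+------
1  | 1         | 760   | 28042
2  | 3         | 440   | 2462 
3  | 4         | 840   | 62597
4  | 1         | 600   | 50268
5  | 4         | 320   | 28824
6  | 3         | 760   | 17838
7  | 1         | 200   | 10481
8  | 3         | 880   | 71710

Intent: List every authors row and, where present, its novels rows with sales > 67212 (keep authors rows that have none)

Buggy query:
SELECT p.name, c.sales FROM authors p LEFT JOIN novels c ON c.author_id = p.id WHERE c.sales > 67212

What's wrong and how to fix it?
Bug: Filtering c.sales in WHERE discards the NULL rows produced by LEFT JOIN, turning it into an inner join

Fix: Put 'c.sales > 67212' in the JOIN's ON clause instead of WHERE

Corrected query:
SELECT p.name, c.sales FROM authors p LEFT JOIN novels c ON c.author_id = p.id AND c.sales > 67212

Result:
name    | sales
--------+------
Orwell  | NULL 
Austen  | NULL 
Atwood  | 71710
Tolkien | NULL 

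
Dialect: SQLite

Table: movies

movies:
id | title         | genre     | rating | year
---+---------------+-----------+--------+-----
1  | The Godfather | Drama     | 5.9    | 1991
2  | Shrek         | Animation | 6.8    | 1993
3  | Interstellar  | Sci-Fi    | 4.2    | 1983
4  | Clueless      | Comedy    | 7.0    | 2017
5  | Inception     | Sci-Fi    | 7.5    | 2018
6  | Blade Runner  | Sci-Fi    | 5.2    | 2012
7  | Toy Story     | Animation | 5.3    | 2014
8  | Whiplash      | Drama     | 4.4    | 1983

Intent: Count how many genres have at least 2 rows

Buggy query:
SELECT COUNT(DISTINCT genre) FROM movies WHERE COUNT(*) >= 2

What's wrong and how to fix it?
Bug: COUNT(*) cannot appear in WHERE; the per-group count doesn't exist yet

Fix: Group first with HAVING COUNT(*) >= 2, then COUNT the resulting groups

Corrected query:
SELECT COUNT(*) FROM (SELECT genre FROM movies GROUP BY genre HAVING COUNT(*) >= 2)

Result:
COUNT(*)
--------
3       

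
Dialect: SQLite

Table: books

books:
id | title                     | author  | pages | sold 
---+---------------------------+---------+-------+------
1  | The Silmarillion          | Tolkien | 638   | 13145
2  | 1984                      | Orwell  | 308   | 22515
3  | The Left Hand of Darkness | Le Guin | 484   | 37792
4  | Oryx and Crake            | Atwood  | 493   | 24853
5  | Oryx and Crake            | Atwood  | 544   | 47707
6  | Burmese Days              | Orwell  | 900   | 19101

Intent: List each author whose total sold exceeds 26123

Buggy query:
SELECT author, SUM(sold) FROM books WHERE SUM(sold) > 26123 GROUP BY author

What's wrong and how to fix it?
Bug: SUM(sold) is an aggregate, but WHERE filters rows before aggregation

Fix: Move the aggregate condition to a HAVING clause

Corrected query:
SELECT author, SUM(sold) FROM books GROUP BY author HAVING SUM(sold) > 26123

Result:
author  | SUM(sold)
--------+----------
Atwood  | 72560    
Le Guin | 37792    
Orwell  | 41616    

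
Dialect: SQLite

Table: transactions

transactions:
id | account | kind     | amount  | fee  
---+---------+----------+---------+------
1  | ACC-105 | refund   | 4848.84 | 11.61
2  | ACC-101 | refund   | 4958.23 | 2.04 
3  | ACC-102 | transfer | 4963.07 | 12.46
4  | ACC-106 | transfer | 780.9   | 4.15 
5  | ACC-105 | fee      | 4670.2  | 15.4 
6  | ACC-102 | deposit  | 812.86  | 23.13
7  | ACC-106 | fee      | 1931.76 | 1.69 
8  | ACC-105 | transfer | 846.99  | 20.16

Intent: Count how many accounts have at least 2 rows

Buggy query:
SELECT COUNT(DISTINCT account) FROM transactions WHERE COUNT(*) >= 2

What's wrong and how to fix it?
Bug: WHERE filters individual rows, not groups, so a group-level COUNT is invalid there

Fix: Use a subquery that GROUPs and filters with HAVING, then count its rows

Corrected query:
SELECT COUNT(*) FROM (SELECT account FROM transactions GROUP BY account HAVING COUNT(*) >= 2)

Result:
COUNT(*)
--------
3       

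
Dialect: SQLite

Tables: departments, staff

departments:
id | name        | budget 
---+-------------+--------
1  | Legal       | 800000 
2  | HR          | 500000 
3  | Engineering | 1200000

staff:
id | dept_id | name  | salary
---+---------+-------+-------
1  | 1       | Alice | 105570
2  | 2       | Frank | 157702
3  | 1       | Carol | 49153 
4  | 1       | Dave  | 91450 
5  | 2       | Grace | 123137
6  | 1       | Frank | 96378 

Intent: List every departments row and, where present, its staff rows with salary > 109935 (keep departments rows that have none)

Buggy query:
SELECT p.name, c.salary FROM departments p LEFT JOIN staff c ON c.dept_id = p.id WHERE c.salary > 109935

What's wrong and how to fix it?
Bug: Filtering c.salary in WHERE discards the NULL rows produced by LEFT JOIN, turning it into an inner join

Fix: Put 'c.salary > 109935' in the JOIN's ON clause instead of WHERE

Corrected query:
SELECT p.name, c.salary FROM departments p LEFT JOIN staff c ON c.dept_id = p.id AND c.salary > 109935

Result:
name        | salary
------------+-------
Legal       | NULL  
HR          | 123137
HR          | 157702
Engineering | NULL  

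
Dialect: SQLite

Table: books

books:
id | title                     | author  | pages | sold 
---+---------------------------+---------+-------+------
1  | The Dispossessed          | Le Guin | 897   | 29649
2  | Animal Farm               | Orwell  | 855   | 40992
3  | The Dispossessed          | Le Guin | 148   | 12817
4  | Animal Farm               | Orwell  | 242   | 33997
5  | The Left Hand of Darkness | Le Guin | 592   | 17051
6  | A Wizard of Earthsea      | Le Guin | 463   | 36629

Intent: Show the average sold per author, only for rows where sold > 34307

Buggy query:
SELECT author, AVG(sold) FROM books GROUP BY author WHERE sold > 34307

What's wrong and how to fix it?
Bug: Row-level WHERE must come before GROUP BY in the clause order

Fix: Move the WHERE clause before GROUP BY

Corrected query:
SELECT author, AVG(sold) FROM books WHERE sold > 34307 GROUP BY author

Result:
author  | AVG(sold)
--------+----------
Le Guin | 36629    
Orwell  | 40992    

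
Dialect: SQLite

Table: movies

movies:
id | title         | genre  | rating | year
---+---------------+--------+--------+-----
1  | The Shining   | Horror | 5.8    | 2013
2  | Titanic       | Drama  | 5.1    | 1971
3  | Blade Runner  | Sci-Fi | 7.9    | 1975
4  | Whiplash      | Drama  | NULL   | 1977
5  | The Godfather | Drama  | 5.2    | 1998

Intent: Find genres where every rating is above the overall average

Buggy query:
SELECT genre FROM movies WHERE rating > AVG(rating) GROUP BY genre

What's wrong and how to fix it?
Bug: AVG() is an aggregate; it can't sit directly in WHERE

Fix: Use a subquery for AVG and a HAVING MIN(...) filter so the condition holds for every row in the group

Corrected query:
SELECT genre FROM movies GROUP BY genre HAVING MIN(rating) > (SELECT AVG(rating) FROM movies)

Result:
genre 
------
Sci-Fi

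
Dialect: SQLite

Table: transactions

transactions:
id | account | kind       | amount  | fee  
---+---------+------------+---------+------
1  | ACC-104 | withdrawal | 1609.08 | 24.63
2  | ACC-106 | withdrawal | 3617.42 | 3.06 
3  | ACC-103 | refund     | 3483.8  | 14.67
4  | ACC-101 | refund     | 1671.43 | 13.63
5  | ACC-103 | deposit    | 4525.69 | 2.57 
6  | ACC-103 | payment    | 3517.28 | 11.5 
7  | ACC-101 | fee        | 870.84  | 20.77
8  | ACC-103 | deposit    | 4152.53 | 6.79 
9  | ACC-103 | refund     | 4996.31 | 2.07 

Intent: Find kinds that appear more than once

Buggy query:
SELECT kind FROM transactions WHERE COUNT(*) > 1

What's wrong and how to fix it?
Bug: COUNT(*) is an aggregate and cannot be used in WHERE

Fix: Group first, then use HAVING for the count condition

Corrected query:
SELECT kind FROM transactions GROUP BY kind HAVING COUNT(*) > 1

Result:
kind      
----------
deposit   
refund    
withdrawal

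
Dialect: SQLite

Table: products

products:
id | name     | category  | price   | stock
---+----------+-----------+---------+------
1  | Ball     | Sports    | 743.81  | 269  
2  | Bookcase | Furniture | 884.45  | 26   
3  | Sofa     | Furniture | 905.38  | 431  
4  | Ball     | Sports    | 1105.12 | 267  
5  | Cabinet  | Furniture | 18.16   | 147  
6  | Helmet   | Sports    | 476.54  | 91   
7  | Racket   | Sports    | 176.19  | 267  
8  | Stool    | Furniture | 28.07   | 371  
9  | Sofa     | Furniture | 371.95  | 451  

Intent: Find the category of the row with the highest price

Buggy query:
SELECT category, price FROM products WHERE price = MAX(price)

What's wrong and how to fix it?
Bug: MAX(price) is an aggregate and cannot be used directly in WHERE

Fix: Wrap MAX in a scalar subquery so WHERE compares against a single value

Corrected query:
SELECT category, price FROM products WHERE price = (SELECT MAX(price) FROM products)

Result:
category | price  
---------+--------
Sports   | 1105.12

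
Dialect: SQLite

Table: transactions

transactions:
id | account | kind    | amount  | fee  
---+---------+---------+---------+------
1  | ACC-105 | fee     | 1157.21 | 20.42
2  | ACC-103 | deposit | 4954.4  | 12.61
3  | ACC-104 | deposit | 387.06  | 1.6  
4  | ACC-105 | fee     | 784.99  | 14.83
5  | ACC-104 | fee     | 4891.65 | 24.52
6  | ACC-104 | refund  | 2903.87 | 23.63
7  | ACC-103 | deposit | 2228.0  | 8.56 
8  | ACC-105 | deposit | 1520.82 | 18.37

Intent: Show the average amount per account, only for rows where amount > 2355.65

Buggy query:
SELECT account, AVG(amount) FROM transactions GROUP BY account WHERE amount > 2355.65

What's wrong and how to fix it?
Bug: Row-level WHERE must come before GROUP BY in the clause order

Fix: Place WHERE between FROM and GROUP BY

Corrected query:
SELECT account, AVG(amount) FROM transactions WHERE amount > 2355.65 GROUP BY account

Result:
account | AVG(amount)
--------+------------
ACC-103 | 4954.4     
ACC-104 | 3897.76    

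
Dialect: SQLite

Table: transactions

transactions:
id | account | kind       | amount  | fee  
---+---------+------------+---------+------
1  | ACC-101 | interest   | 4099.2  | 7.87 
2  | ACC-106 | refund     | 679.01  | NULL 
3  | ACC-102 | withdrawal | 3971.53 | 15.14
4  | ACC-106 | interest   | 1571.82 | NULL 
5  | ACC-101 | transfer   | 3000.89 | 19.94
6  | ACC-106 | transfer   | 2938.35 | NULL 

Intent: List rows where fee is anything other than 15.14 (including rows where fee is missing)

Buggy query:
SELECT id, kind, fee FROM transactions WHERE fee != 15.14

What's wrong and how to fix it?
Bug: Inequality against NULL is unknown, not true; rows with NULL are dropped

Fix: Handle NULL separately with IS NULL alongside the inequality

Corrected query:
SELECT id, kind, fee FROM transactions WHERE fee != 15.14 OR fee IS NULL

Result:
id | kind     | fee  
---+----------+------
1  | interest | 7.87 
2  | refund   | NULL 
4  | interest | NULL 
5  | transfer | 19.94
6  | transfer | NULL 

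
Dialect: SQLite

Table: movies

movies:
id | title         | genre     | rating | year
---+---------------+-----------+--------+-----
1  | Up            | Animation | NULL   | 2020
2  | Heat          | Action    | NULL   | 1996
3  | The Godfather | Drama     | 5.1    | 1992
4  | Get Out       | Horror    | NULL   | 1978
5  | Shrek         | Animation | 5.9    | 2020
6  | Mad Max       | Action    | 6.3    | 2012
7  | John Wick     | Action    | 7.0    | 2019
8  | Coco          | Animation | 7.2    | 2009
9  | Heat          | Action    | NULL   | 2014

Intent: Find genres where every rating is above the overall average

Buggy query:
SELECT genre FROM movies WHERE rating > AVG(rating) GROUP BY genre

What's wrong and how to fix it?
Bug: AVG() is an aggregate; it can't sit directly in WHERE

Fix: Compute the overall average in a scalar subquery and compare each group's MIN against it in HAVING

Corrected query:
SELECT genre FROM movies GROUP BY genre HAVING MIN(rating) > (SELECT AVG(rating) FROM movies)

Result:
(no rows)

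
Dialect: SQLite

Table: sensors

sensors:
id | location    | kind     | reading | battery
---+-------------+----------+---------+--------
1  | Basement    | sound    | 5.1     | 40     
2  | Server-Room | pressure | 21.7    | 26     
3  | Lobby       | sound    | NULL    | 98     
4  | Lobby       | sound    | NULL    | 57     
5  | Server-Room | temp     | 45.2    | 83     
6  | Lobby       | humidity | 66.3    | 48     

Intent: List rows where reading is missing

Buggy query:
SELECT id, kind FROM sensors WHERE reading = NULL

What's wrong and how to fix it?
Bug: '= NULL' is always unknown in SQL three-valued logic, so no rows match

Fix: Use IS NULL to test for NULL

Corrected query:
SELECT id, kind FROM sensors WHERE reading IS NULL

Result:
id | kind 
---+------
3  | sound
4  | sound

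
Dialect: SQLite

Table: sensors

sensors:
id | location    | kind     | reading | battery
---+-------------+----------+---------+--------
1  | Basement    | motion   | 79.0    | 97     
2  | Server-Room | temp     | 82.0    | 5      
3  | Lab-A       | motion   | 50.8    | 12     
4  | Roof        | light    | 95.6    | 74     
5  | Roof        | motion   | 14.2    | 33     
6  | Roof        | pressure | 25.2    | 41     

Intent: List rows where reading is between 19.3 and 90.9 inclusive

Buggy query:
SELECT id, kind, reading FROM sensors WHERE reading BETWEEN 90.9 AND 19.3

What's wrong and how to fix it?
Bug: BETWEEN expects the lower bound first; with 90.9 AND 19.3 the range is empty

Fix: Swap the bounds so the smaller value comes first

Corrected query:
SELECT id, kind, reading FROM sensors WHERE reading BETWEEN 19.3 AND 90.9

Result:
id | kind     | reading
---+----------+--------
1  | motion   | 79     
2  | temp     | 82     
3  | motion   | 50.8   
6  | pressure | 25.2   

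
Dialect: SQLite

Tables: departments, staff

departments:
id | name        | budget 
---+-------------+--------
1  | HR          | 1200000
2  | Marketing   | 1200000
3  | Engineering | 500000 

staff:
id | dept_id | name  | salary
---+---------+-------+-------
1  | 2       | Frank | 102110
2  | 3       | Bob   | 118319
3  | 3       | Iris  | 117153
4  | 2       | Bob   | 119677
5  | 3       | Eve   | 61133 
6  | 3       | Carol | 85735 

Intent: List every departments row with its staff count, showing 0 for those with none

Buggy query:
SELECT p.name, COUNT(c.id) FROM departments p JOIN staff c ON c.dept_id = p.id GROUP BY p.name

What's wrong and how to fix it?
Bug: An inner join excludes parents with zero children

Fix: Switch to LEFT JOIN to retain unmatched parent rows

Corrected query:
SELECT p.name, COUNT(c.id) FROM departments p LEFT JOIN staff c ON c.dept_id = p.id GROUP BY p.name

Result:
name        | COUNT(c.id)
------------+------------
Engineering | 4          
HR          | 0          
Marketing   | 2          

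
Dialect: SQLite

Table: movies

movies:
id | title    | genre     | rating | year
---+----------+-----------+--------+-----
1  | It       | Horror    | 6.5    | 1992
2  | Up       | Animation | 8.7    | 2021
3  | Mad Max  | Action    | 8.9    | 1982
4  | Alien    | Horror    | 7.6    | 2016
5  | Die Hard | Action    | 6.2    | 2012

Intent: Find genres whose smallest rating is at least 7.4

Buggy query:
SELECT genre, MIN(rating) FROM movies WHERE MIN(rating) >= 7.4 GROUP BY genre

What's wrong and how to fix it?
Bug: Aggregates like MIN are computed per group after WHERE runs

Fix: Replace WHERE with HAVING after the GROUP BY

Corrected query:
SELECT genre, MIN(rating) FROM movies GROUP BY genre HAVING MIN(rating) >= 7.4

Result:
genre     | MIN(rating)
----------+------------
Animation | 8.7        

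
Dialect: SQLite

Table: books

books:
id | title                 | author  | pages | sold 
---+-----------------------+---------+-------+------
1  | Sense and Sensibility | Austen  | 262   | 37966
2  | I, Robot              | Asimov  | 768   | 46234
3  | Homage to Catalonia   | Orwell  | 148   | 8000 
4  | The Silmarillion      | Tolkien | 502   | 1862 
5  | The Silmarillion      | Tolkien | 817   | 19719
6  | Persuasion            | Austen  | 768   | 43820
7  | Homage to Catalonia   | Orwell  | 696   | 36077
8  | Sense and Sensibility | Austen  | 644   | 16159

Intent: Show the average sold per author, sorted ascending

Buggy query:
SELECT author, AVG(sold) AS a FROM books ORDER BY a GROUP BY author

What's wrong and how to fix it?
Bug: GROUP BY must precede ORDER BY

Fix: Reorder: SELECT … FROM … GROUP BY … ORDER BY …

Corrected query:
SELECT author, AVG(sold) AS a FROM books GROUP BY author ORDER BY a

Result:
author  | a           
--------+-------------
Tolkien | 10790.5     
Orwell  | 22038.5     
Austen  | 32648.333333
Asimov  | 46234       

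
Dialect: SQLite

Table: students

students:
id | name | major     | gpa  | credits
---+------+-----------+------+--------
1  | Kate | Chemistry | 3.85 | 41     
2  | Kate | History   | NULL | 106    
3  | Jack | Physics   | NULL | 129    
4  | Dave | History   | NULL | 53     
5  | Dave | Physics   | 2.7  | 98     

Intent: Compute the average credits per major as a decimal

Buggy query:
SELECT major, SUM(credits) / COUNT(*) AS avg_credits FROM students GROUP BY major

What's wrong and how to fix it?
Bug: SUM(credits) and COUNT(*) are both integers; the division truncates the fractional part

Fix: Cast one side to REAL so the division keeps the fractional part

Corrected query:
SELECT major, SUM(credits) * 1.0 / COUNT(*) AS avg_credits FROM students GROUP BY major

Result:
major     | avg_credits
----------+------------
Chemistry | 41         
History   | 79.5       
Physics   | 113.5      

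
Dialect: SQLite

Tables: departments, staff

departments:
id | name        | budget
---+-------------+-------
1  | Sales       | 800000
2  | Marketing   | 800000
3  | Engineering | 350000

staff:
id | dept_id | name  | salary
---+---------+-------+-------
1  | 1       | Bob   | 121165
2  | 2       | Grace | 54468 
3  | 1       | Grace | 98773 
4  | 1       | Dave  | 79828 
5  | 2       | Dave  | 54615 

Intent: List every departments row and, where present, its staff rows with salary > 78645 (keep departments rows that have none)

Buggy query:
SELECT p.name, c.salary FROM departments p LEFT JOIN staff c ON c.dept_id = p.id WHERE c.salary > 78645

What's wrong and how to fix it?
Bug: A WHERE condition on the right-hand table after LEFT JOIN drops unmatched parents

Fix: Put 'c.salary > 78645' in the JOIN's ON clause instead of WHERE

Corrected query:
SELECT p.name, c.salary FROM departments p LEFT JOIN staff c ON c.dept_id = p.id AND c.salary > 78645

Result:
name        | salary
------------+-------
Sales       | 79828 
Sales       | 98773 
Sales       | 121165
Marketing   | NULL  
Engineering | NULL  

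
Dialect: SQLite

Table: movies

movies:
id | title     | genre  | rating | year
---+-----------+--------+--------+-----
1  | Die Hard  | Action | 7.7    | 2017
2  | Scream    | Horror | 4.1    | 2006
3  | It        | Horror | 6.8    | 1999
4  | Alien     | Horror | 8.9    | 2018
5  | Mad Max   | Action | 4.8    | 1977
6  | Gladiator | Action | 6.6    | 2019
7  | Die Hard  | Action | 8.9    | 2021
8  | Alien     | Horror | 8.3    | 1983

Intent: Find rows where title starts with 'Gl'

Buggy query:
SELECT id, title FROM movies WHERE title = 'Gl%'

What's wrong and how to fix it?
Bug: '=' compares the literal string including the % character; pattern matching needs LIKE

Fix: Replace '=' with LIKE so 'Gl%' is treated as a pattern

Corrected query:
SELECT id, title FROM movies WHERE title LIKE 'Gl%'

Result:
id | title    
---+----------
6  | Gladiator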